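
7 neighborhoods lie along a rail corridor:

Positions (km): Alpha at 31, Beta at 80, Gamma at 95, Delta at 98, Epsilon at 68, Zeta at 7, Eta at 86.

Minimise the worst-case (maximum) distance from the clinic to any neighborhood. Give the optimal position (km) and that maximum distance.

The 1-center on a line is the midpoint of the two extreme points: leftmost at 7, rightmost at 98.
Optimal location = (7 + 98)/2 = 52.5; maximum distance = (98 − 7)/2 = 45.5.

location 52.5, max distance 45.5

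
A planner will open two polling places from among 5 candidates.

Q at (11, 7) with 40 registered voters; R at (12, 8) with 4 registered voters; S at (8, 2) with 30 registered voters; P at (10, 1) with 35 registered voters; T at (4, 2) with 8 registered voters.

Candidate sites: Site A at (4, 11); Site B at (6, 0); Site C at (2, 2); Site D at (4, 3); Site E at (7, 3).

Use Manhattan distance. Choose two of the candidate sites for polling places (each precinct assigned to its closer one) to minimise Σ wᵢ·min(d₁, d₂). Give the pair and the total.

Evaluate every pair (each demand assigned to the nearer of the two):
  {Site D, Site E}: total = 603
  {Site C, Site E}: total = 611
  {Site A, Site E}: total = 627
  {Site B, Site E}: total = 627
  {Site B, Site D}: total = 795
  {Site A, Site B}: total = 811
  {Site B, Site C}: total = 847
  {Site A, Site D}: total = 922
  {Site C, Site D}: total = 930
  {Site A, Site C}: total = 995
Best pair: {Site D, Site E} with total 603.

{Site D, Site E}, total 603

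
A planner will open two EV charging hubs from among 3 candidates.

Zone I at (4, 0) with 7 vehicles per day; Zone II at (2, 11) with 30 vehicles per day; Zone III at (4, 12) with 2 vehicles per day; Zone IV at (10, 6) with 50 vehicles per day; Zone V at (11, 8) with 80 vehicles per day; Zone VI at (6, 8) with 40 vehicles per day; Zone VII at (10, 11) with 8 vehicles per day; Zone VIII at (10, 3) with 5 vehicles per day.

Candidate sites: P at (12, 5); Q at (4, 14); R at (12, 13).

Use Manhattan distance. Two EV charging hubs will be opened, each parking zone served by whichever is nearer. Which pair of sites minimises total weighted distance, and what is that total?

Evaluate every pair (each demand assigned to the nearer of the two):
  {P, Q}: total = 1119
  {P, R}: total = 1351
  {Q, R}: total = 1594
Best pair: {P, Q} with total 1119.

{P, Q}, total 1119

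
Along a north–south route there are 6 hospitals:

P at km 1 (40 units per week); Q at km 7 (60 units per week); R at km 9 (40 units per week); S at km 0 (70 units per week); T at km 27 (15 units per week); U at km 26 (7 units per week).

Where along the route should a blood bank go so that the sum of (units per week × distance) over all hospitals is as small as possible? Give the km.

For a sum of weighted absolute distances on a line, the optimum is the weighted median (not the mean). Total weight W = 232; half-weight = 116.
Sort by position and accumulate weight:
  km 0 (S, w=70) → cum 70
  km 1 (P, w=40) → cum 110
  km 7 (Q, w=60) → cum 170  ≥ 116 → median here
  km 9 (R, w=40) → cum 210
  km 26 (U, w=7) → cum 217
  km 27 (T, w=15) → cum 232
Optimal location: km 7.

x = 7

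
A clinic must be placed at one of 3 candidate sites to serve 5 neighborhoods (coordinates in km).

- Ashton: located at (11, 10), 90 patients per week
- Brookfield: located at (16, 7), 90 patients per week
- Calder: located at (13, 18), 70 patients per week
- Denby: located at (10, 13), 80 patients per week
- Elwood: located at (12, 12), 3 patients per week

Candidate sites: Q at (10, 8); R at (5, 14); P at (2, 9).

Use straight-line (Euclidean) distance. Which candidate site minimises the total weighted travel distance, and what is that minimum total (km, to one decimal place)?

Q, total 1892.9 km

Total weighted distance at each candidate:
  Q (10, 8): total = 1892.9
  R (5, 14): total = 2878.3
  P (2, 9): total = 3829.5
Minimum is at Q with total 1892.9 km.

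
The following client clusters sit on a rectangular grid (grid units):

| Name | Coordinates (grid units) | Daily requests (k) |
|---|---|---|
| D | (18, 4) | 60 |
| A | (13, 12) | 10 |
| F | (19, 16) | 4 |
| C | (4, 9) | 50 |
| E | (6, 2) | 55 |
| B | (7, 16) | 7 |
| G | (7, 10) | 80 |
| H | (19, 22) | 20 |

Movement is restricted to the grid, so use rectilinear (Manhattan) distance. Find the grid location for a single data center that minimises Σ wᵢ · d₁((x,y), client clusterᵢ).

(7, 9)

Manhattan distance separates: Σwᵢ(|x−xᵢ|+|y−yᵢ|) = Σwᵢ|x−xᵢ| + Σwᵢ|y−yᵢ|, so x and y are optimised independently as 1-D weighted medians.
Total weight W = 286; half = 143.
x-coordinate, sorted with cumulative weight:
  x=4 (C, w=50) cum 50
  x=6 (E, w=55) cum 105
  x=7 (B, w=7) cum 112
  x=7 (G, w=80) cum 192  ← median
  x=13 (A, w=10) cum 202
  x=18 (D, w=60) cum 262
  x=19 (F, w=4) cum 266
  x=19 (H, w=20) cum 286
⇒ x* = 7
y-coordinate, sorted with cumulative weight:
  y=2 (E, w=55) cum 55
  y=4 (D, w=60) cum 115
  y=9 (C, w=50) cum 165  ← median
  y=10 (G, w=80) cum 245
  y=12 (A, w=10) cum 255
  y=16 (F, w=4) cum 259
  y=16 (B, w=7) cum 266
  y=22 (H, w=20) cum 286
⇒ y* = 9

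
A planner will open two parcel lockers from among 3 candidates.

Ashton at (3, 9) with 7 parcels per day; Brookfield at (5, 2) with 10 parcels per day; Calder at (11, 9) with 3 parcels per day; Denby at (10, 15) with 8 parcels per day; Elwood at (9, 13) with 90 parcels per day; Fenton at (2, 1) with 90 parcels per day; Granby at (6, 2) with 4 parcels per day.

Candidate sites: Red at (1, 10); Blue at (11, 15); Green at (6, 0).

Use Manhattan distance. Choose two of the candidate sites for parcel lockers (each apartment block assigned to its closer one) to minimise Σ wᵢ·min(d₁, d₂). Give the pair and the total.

Evaluate every pair (each demand assigned to the nearer of the two):
  {Blue, Green}: total = 958
  {Red, Blue}: total = 1479
  {Red, Green}: total = 1644
Best pair: {Blue, Green} with total 958.

{Blue, Green}, total 958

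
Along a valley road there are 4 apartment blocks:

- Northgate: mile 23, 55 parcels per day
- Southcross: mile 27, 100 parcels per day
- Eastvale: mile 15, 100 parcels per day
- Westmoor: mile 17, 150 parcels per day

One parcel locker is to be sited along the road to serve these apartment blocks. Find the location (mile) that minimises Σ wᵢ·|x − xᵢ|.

For a sum of weighted absolute distances on a line, the optimum is the weighted median (not the mean). Total weight W = 405; half-weight = 202.5.
Sort by position and accumulate weight:
  mile 15 (Eastvale, w=100) → cum 100
  mile 17 (Westmoor, w=150) → cum 250  ≥ 202.5 → median here
  mile 23 (Northgate, w=55) → cum 305
  mile 27 (Southcross, w=100) → cum 405
Optimal location: mile 17.

x = 17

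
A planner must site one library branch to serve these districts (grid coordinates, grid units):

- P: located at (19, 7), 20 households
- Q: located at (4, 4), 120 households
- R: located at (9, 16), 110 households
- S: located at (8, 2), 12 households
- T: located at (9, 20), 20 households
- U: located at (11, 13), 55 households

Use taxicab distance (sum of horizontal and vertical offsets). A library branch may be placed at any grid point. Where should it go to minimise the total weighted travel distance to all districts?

(9, 13)

Manhattan distance separates: Σwᵢ(|x−xᵢ|+|y−yᵢ|) = Σwᵢ|x−xᵢ| + Σwᵢ|y−yᵢ|, so x and y are optimised independently as 1-D weighted medians.
Total weight W = 337; half = 168.5.
x-coordinate, sorted with cumulative weight:
  x=4 (Q, w=120) cum 120
  x=8 (S, w=12) cum 132
  x=9 (R, w=110) cum 242  ← median
  x=9 (T, w=20) cum 262
  x=11 (U, w=55) cum 317
  x=19 (P, w=20) cum 337
⇒ x* = 9
y-coordinate, sorted with cumulative weight:
  y=2 (S, w=12) cum 12
  y=4 (Q, w=120) cum 132
  y=7 (P, w=20) cum 152
  y=13 (U, w=55) cum 207  ← median
  y=16 (R, w=110) cum 317
  y=20 (T, w=20) cum 337
⇒ y* = 13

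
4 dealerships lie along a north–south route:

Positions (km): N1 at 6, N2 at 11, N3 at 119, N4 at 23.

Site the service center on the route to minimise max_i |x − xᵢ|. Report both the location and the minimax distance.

The 1-center on a line is the midpoint of the two extreme points: leftmost at 6, rightmost at 119.
Optimal location = (6 + 119)/2 = 62.5; maximum distance = (119 − 6)/2 = 56.5.

location 62.5, max distance 56.5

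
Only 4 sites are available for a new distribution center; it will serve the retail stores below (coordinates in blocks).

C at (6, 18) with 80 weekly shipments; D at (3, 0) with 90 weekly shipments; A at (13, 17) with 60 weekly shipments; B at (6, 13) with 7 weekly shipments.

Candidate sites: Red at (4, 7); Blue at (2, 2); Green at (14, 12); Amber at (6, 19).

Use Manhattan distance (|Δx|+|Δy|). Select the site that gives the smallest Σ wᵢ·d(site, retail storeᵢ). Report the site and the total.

Amber, total 2642 blocks

Total weighted distance at each candidate:
  Red (4, 7): total = 2956
  Blue (2, 2): total = 3535
  Green (14, 12): total = 3613
  Amber (6, 19): total = 2642
Minimum is at Amber with total 2642 blocks.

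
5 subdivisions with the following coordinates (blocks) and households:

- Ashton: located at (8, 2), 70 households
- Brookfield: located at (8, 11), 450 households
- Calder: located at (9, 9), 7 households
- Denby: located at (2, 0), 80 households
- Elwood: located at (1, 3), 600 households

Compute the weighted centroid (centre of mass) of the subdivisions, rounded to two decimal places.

(4.13, 5.76)

The minimiser of Σwᵢ‖p−pᵢ‖² is the weighted centroid p* = (Σwᵢpᵢ)/(Σwᵢ).
Σwᵢ = 1207.
Σwᵢxᵢ = 70·8 + 450·8 + 7·9 + 80·2 + 600·1 = 4983.
Σwᵢyᵢ = 70·2 + 450·11 + 7·9 + 80·0 + 600·3 = 6953.
x* = 4983/1207 = 4.13, y* = 6953/1207 = 5.76.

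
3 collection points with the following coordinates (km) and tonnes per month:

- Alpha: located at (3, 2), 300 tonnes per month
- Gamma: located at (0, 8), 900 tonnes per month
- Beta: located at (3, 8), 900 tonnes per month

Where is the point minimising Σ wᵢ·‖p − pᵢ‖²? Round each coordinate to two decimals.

(1.71, 7.14)

The minimiser of Σwᵢ‖p−pᵢ‖² is the weighted centroid p* = (Σwᵢpᵢ)/(Σwᵢ).
Σwᵢ = 2100.
Σwᵢxᵢ = 300·3 + 900·0 + 900·3 = 3600.
Σwᵢyᵢ = 300·2 + 900·8 + 900·8 = 15000.
x* = 3600/2100 = 1.71, y* = 15000/2100 = 7.14.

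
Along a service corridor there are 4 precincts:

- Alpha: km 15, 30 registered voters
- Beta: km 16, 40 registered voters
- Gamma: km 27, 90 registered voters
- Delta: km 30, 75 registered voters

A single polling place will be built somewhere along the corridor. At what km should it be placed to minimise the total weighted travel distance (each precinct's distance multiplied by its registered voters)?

x = 27

For a sum of weighted absolute distances on a line, the optimum is the weighted median (not the mean). Total weight W = 235; half-weight = 117.5.
Sort by position and accumulate weight:
  km 15 (Alpha, w=30) → cum 30
  km 16 (Beta, w=40) → cum 70
  km 27 (Gamma, w=90) → cum 160  ≥ 117.5 → median here
  km 30 (Delta, w=75) → cum 235
Optimal location: km 27.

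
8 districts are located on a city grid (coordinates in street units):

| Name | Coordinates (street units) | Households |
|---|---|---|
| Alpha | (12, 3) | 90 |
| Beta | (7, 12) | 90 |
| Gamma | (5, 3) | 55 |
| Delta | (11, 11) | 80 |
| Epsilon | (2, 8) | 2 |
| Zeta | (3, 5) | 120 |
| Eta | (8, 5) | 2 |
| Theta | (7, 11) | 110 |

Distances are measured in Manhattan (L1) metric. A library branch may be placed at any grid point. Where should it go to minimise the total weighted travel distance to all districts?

Manhattan distance separates: Σwᵢ(|x−xᵢ|+|y−yᵢ|) = Σwᵢ|x−xᵢ| + Σwᵢ|y−yᵢ|, so x and y are optimised independently as 1-D weighted medians.
Total weight W = 549; half = 274.5.
x-coordinate, sorted with cumulative weight:
  x=2 (Epsilon, w=2) cum 2
  x=3 (Zeta, w=120) cum 122
  x=5 (Gamma, w=55) cum 177
  x=7 (Beta, w=90) cum 267
  x=7 (Theta, w=110) cum 377  ← median
  x=8 (Eta, w=2) cum 379
  x=11 (Delta, w=80) cum 459
  x=12 (Alpha, w=90) cum 549
⇒ x* = 7
y-coordinate, sorted with cumulative weight:
  y=3 (Alpha, w=90) cum 90
  y=3 (Gamma, w=55) cum 145
  y=5 (Zeta, w=120) cum 265
  y=5 (Eta, w=2) cum 267
  y=8 (Epsilon, w=2) cum 269
  y=11 (Delta, w=80) cum 349  ← median
  y=11 (Theta, w=110) cum 459
  y=12 (Beta, w=90) cum 549
⇒ y* = 11

(7, 11)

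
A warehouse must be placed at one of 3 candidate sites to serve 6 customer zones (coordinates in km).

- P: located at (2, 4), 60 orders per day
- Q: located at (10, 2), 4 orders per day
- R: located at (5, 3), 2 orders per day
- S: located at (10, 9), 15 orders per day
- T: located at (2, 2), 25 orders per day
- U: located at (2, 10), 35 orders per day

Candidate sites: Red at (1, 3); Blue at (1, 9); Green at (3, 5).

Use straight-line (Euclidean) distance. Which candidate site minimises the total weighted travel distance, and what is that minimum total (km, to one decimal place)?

Green, total 499.4 km

Total weighted distance at each candidate:
  Red (1, 3): total = 574.2
  Blue (1, 9): total = 727.2
  Green (3, 5): total = 499.4
Minimum is at Green with total 499.4 km.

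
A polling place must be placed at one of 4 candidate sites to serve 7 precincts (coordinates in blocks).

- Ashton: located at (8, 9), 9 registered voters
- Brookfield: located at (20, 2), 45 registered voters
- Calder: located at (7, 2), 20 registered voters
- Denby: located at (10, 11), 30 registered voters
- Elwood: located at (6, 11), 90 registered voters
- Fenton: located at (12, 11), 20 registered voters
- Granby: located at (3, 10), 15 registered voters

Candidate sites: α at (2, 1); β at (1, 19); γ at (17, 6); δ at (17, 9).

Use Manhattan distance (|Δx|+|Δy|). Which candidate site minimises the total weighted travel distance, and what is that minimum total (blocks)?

δ, total 2676 blocks

Total weighted distance at each candidate:
  α (2, 1): total = 3451
  β (1, 19): total = 4458
  γ (17, 6): total = 2973
  δ (17, 9): total = 2676
Minimum is at δ with total 2676 blocks.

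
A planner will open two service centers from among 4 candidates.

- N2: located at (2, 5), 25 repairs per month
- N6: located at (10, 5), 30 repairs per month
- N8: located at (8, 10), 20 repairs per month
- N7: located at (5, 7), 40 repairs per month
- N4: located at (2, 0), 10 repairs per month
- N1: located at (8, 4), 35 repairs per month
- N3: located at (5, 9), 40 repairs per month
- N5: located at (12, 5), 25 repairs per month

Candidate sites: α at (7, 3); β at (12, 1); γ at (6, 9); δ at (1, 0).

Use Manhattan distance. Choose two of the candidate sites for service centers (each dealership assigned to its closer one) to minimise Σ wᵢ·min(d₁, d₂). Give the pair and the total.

{α, γ}, total 870

Evaluate every pair (each demand assigned to the nearer of the two):
  {α, γ}: total = 870
  {β, γ}: total = 1055
  {γ, δ}: total = 1115
  {α, δ}: total = 1275
  {α, β}: total = 1295
  {β, δ}: total = 1905
Best pair: {α, γ} with total 870.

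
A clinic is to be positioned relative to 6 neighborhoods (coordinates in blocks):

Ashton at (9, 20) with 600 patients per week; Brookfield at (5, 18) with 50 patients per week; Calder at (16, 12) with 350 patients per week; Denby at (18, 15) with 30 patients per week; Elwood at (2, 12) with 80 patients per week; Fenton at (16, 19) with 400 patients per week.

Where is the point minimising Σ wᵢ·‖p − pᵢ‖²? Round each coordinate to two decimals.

The minimiser of Σwᵢ‖p−pᵢ‖² is the weighted centroid p* = (Σwᵢpᵢ)/(Σwᵢ).
Σwᵢ = 1510.
Σwᵢxᵢ = 600·9 + 50·5 + 350·16 + 30·18 + 80·2 + 400·16 = 18350.
Σwᵢyᵢ = 600·20 + 50·18 + 350·12 + 30·15 + 80·12 + 400·19 = 26110.
x* = 18350/1510 = 12.15, y* = 26110/1510 = 17.29.

(12.15, 17.29)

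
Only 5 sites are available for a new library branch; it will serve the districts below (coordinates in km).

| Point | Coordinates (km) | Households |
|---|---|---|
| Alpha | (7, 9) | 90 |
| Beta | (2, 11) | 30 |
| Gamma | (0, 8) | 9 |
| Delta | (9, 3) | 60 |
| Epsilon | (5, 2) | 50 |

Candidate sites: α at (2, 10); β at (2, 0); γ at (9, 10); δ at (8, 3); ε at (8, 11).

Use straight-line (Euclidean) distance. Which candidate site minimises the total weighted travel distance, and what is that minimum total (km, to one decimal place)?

Total weighted distance at each candidate:
  α (2, 10): total = 1535.5
  β (2, 0): total = 1968.0
  γ (9, 10): total = 1363.6
  δ (8, 3): total = 1150.5
  ε (8, 11): total = 1416.2
Minimum is at δ with total 1150.5 km.

δ, total 1150.5 km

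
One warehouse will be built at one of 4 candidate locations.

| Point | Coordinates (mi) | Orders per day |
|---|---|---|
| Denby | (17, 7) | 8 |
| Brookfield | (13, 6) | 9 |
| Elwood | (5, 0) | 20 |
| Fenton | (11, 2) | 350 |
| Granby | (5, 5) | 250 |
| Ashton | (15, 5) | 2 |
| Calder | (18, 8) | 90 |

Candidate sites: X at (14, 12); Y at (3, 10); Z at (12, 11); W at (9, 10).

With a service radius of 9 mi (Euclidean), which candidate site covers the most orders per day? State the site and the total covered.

Coverage radius r = 9 mi; a point is covered iff (Δx)²+(Δy)² ≤ 9² = 81.
  X (14, 12): covers {Denby, Brookfield, Ashton, Calder} → 109
  Y (3, 10): covers {Granby} → 250
  Z (12, 11): covers {Denby, Brookfield, Ashton, Calder} → 109
  W (9, 10): covers {Denby, Brookfield, Fenton, Granby, Ashton} → 619
Maximum coverage at W: 619 orders per day.

W, covering 619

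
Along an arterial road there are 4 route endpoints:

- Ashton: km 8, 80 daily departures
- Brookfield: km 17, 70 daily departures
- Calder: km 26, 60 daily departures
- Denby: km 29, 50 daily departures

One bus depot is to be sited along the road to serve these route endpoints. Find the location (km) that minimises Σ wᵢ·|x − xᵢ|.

For a sum of weighted absolute distances on a line, the optimum is the weighted median (not the mean). Total weight W = 260; half-weight = 130.
Sort by position and accumulate weight:
  km 8 (Ashton, w=80) → cum 80
  km 17 (Brookfield, w=70) → cum 150  ≥ 130 → median here
  km 26 (Calder, w=60) → cum 210
  km 29 (Denby, w=50) → cum 260
Optimal location: km 17.

x = 17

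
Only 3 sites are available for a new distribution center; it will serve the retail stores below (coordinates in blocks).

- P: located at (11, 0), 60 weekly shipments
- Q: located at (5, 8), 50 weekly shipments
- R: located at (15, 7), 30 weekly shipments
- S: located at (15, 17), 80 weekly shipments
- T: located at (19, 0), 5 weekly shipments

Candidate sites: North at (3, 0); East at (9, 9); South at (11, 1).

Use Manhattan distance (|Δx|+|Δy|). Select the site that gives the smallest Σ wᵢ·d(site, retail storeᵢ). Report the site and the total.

Total weighted distance at each candidate:
  North (3, 0): total = 3950
  East (9, 9): total = 2365
  South (11, 1): total = 2655
Minimum is at East with total 2365 blocks.

East, total 2365 blocks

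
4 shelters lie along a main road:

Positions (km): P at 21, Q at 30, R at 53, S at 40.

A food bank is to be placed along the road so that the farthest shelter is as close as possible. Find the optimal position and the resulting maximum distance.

The 1-center on a line is the midpoint of the two extreme points: leftmost at 21, rightmost at 53.
Optimal location = (21 + 53)/2 = 37; maximum distance = (53 − 21)/2 = 16.

location 37, max distance 16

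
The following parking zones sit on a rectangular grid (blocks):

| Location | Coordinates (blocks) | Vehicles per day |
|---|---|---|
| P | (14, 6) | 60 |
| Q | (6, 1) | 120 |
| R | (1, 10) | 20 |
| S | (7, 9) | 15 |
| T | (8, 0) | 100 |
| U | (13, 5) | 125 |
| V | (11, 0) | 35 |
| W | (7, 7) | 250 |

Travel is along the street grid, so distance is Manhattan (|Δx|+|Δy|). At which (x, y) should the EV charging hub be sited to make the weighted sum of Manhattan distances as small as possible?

Manhattan distance separates: Σwᵢ(|x−xᵢ|+|y−yᵢ|) = Σwᵢ|x−xᵢ| + Σwᵢ|y−yᵢ|, so x and y are optimised independently as 1-D weighted medians.
Total weight W = 725; half = 362.5.
x-coordinate, sorted with cumulative weight:
  x=1 (R, w=20) cum 20
  x=6 (Q, w=120) cum 140
  x=7 (S, w=15) cum 155
  x=7 (W, w=250) cum 405  ← median
  x=8 (T, w=100) cum 505
  x=11 (V, w=35) cum 540
  x=13 (U, w=125) cum 665
  x=14 (P, w=60) cum 725
⇒ x* = 7
y-coordinate, sorted with cumulative weight:
  y=0 (T, w=100) cum 100
  y=0 (V, w=35) cum 135
  y=1 (Q, w=120) cum 255
  y=5 (U, w=125) cum 380  ← median
  y=6 (P, w=60) cum 440
  y=7 (W, w=250) cum 690
  y=9 (S, w=15) cum 705
  y=10 (R, w=20) cum 725
⇒ y* = 5

(7, 5)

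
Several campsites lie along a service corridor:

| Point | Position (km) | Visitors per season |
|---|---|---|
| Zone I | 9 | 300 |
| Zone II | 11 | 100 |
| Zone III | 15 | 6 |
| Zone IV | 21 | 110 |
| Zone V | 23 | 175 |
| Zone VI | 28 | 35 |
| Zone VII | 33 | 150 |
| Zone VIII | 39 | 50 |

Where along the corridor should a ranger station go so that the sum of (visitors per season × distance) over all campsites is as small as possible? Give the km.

For a sum of weighted absolute distances on a line, the optimum is the weighted median (not the mean). Total weight W = 926; half-weight = 463.
Sort by position and accumulate weight:
  km 9 (Zone I, w=300) → cum 300
  km 11 (Zone II, w=100) → cum 400
  km 15 (Zone III, w=6) → cum 406
  km 21 (Zone IV, w=110) → cum 516  ≥ 463 → median here
  km 23 (Zone V, w=175) → cum 691
  km 28 (Zone VI, w=35) → cum 726
  km 33 (Zone VII, w=150) → cum 876
  km 39 (Zone VIII, w=50) → cum 926
Optimal location: km 21.

x = 21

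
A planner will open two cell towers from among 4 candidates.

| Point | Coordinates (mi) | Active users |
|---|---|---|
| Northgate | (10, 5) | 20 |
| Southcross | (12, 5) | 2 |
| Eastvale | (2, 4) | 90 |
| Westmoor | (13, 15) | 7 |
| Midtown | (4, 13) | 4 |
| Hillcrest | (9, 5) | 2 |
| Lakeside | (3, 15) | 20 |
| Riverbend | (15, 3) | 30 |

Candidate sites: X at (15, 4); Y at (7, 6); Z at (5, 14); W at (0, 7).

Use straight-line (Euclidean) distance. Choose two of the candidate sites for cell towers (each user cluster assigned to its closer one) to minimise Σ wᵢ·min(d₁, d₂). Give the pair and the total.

{X, W}, total 753.0

Evaluate every pair (each demand assigned to the nearer of the two):
  {X, W}: total = 753.0
  {X, Y}: total = 891.9
  {Y, Z}: total = 925.7
  {Y, W}: total = 934.2
  {Z, W}: total = 1122.5
  {X, Z}: total = 1196.9
Best pair: {X, W} with total 753.0.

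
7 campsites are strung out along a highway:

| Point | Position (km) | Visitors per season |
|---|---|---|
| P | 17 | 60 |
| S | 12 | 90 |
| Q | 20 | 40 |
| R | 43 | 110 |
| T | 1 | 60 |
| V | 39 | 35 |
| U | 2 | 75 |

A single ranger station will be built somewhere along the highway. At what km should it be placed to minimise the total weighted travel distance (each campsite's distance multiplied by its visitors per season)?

x = 17

For a sum of weighted absolute distances on a line, the optimum is the weighted median (not the mean). Total weight W = 470; half-weight = 235.
Sort by position and accumulate weight:
  km 1 (T, w=60) → cum 60
  km 2 (U, w=75) → cum 135
  km 12 (S, w=90) → cum 225
  km 17 (P, w=60) → cum 285  ≥ 235 → median here
  km 20 (Q, w=40) → cum 325
  km 39 (V, w=35) → cum 360
  km 43 (R, w=110) → cum 470
Optimal location: km 17.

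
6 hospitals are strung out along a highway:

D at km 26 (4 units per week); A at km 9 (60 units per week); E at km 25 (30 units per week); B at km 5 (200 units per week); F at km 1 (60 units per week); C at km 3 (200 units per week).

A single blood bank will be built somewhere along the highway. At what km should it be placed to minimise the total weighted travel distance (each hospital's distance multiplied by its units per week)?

For a sum of weighted absolute distances on a line, the optimum is the weighted median (not the mean). Total weight W = 554; half-weight = 277.
Sort by position and accumulate weight:
  km 1 (F, w=60) → cum 60
  km 3 (C, w=200) → cum 260
  km 5 (B, w=200) → cum 460  ≥ 277 → median here
  km 9 (A, w=60) → cum 520
  km 25 (E, w=30) → cum 550
  km 26 (D, w=4) → cum 554
Optimal location: km 5.

x = 5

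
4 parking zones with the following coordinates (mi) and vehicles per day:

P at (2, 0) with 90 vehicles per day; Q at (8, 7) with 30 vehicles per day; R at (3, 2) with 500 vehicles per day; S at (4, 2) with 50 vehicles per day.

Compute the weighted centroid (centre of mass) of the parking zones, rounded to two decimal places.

(3.16, 1.96)

The minimiser of Σwᵢ‖p−pᵢ‖² is the weighted centroid p* = (Σwᵢpᵢ)/(Σwᵢ).
Σwᵢ = 670.
Σwᵢxᵢ = 90·2 + 30·8 + 500·3 + 50·4 = 2120.
Σwᵢyᵢ = 90·0 + 30·7 + 500·2 + 50·2 = 1310.
x* = 2120/670 = 3.16, y* = 1310/670 = 1.96.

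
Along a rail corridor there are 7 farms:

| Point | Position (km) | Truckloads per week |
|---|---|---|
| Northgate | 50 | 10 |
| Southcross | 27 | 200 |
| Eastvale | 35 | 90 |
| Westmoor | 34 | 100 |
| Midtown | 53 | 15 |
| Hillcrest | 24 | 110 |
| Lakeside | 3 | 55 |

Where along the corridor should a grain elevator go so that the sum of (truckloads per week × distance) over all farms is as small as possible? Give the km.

For a sum of weighted absolute distances on a line, the optimum is the weighted median (not the mean). Total weight W = 580; half-weight = 290.
Sort by position and accumulate weight:
  km 3 (Lakeside, w=55) → cum 55
  km 24 (Hillcrest, w=110) → cum 165
  km 27 (Southcross, w=200) → cum 365  ≥ 290 → median here
  km 34 (Westmoor, w=100) → cum 465
  km 35 (Eastvale, w=90) → cum 555
  km 50 (Northgate, w=10) → cum 565
  km 53 (Midtown, w=15) → cum 580
Optimal location: km 27.

x = 27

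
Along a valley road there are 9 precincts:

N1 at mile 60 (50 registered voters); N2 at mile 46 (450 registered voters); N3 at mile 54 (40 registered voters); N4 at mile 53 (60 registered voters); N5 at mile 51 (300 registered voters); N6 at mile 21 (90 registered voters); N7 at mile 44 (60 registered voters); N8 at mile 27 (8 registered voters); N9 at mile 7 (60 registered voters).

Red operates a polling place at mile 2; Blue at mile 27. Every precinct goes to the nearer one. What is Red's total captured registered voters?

The indifferent point is the midpoint (2+27)/2 = 14.5; precincts left of it (closer to Red at 2) go to Red, those right go to Blue.
  N9 at 7 (w=60) → Red
  N6 at 21 (w=90) → Blue
  N8 at 27 (w=8) → Blue
  N7 at 44 (w=60) → Blue
  N2 at 46 (w=450) → Blue
  N5 at 51 (w=300) → Blue
  N4 at 53 (w=60) → Blue
  N3 at 54 (w=40) → Blue
  N1 at 60 (w=50) → Blue
Red captures 60; Blue captures 1058.

60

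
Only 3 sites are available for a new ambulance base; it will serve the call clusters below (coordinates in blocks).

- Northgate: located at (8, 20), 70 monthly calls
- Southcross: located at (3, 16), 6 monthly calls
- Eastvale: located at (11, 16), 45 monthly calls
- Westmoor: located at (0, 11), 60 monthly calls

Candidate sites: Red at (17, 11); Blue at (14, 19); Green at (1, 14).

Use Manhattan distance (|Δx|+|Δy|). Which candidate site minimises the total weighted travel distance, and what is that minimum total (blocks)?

Total weighted distance at each candidate:
  Red (17, 11): total = 2889
  Blue (14, 19): total = 2164
  Green (1, 14): total = 1714
Minimum is at Green with total 1714 blocks.

Green, total 1714 blocks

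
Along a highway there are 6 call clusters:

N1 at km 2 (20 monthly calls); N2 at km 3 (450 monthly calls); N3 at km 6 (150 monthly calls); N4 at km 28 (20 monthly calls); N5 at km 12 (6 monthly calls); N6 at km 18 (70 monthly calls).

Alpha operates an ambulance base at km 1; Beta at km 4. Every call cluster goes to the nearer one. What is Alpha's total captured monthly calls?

20

The indifferent point is the midpoint (1+4)/2 = 2.5; call clusters left of it (closer to Alpha at 1) go to Alpha, those right go to Beta.
  N1 at 2 (w=20) → Alpha
  N2 at 3 (w=450) → Beta
  N3 at 6 (w=150) → Beta
  N5 at 12 (w=6) → Beta
  N6 at 18 (w=70) → Beta
  N4 at 28 (w=20) → Beta
Alpha captures 20; Beta captures 696.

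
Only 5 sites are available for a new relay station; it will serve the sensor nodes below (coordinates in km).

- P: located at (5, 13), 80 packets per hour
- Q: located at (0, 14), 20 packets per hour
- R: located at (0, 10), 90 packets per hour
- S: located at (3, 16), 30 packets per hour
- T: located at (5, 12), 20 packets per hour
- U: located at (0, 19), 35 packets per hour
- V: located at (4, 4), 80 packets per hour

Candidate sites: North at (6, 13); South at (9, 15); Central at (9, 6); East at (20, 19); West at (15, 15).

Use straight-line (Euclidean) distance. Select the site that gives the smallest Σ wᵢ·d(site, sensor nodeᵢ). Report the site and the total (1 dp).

Total weighted distance at each candidate:
  North (6, 13): total = 1995.5
  South (9, 15): total = 3059.3
  Central (9, 6): total = 3250.5
  East (20, 19): total = 6982.1
  West (15, 15): total = 4897.4
Minimum is at North with total 1995.5 km.

North, total 1995.5 km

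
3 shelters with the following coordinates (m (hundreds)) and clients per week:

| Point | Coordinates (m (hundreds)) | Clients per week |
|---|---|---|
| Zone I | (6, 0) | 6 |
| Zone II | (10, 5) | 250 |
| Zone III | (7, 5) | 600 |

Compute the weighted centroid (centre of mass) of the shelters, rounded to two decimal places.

(7.87, 4.96)

The minimiser of Σwᵢ‖p−pᵢ‖² is the weighted centroid p* = (Σwᵢpᵢ)/(Σwᵢ).
Σwᵢ = 856.
Σwᵢxᵢ = 6·6 + 250·10 + 600·7 = 6736.
Σwᵢyᵢ = 6·0 + 250·5 + 600·5 = 4250.
x* = 6736/856 = 7.87, y* = 4250/856 = 4.96.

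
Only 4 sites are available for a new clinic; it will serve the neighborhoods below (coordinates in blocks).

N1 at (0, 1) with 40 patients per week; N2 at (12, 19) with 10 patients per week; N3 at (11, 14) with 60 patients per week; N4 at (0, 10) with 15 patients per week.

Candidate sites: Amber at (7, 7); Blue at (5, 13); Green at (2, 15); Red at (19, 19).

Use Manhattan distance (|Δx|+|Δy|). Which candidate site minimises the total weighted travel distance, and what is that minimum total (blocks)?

Blue, total 1350 blocks

Total weighted distance at each candidate:
  Amber (7, 7): total = 1500
  Blue (5, 13): total = 1350
  Green (2, 15): total = 1485
  Red (19, 19): total = 2750
Minimum is at Blue with total 1350 blocks.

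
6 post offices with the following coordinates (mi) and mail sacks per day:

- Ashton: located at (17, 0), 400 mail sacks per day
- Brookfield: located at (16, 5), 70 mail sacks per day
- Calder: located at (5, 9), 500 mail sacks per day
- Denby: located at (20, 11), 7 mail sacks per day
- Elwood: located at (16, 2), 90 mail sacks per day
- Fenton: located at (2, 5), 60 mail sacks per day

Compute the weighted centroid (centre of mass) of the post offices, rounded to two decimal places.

The minimiser of Σwᵢ‖p−pᵢ‖² is the weighted centroid p* = (Σwᵢpᵢ)/(Σwᵢ).
Σwᵢ = 1127.
Σwᵢxᵢ = 400·17 + 70·16 + 500·5 + 7·20 + 90·16 + 60·2 = 12120.
Σwᵢyᵢ = 400·0 + 70·5 + 500·9 + 7·11 + 90·2 + 60·5 = 5407.
x* = 12120/1127 = 10.75, y* = 5407/1127 = 4.80.

(10.75, 4.80)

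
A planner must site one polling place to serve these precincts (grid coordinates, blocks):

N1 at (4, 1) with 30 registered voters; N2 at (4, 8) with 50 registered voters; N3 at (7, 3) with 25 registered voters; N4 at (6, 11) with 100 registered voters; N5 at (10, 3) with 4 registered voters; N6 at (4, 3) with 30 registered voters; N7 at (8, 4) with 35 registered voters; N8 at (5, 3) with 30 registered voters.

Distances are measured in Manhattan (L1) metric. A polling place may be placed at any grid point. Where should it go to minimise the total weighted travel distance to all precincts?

Manhattan distance separates: Σwᵢ(|x−xᵢ|+|y−yᵢ|) = Σwᵢ|x−xᵢ| + Σwᵢ|y−yᵢ|, so x and y are optimised independently as 1-D weighted medians.
Total weight W = 304; half = 152.
x-coordinate, sorted with cumulative weight:
  x=4 (N1, w=30) cum 30
  x=4 (N2, w=50) cum 80
  x=4 (N6, w=30) cum 110
  x=5 (N8, w=30) cum 140
  x=6 (N4, w=100) cum 240  ← median
  x=7 (N3, w=25) cum 265
  x=8 (N7, w=35) cum 300
  x=10 (N5, w=4) cum 304
⇒ x* = 6
y-coordinate, sorted with cumulative weight:
  y=1 (N1, w=30) cum 30
  y=3 (N3, w=25) cum 55
  y=3 (N5, w=4) cum 59
  y=3 (N6, w=30) cum 89
  y=3 (N8, w=30) cum 119
  y=4 (N7, w=35) cum 154  ← median
  y=8 (N2, w=50) cum 204
  y=11 (N4, w=100) cum 304
⇒ y* = 4

(6, 4)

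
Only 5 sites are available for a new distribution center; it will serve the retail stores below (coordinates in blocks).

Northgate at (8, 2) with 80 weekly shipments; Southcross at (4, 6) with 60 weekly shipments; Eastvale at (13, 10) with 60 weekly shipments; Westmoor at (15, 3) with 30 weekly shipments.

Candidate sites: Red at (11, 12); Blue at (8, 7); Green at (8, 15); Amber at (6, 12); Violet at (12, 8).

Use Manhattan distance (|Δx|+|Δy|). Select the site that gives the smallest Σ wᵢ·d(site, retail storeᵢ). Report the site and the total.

Blue, total 1510 blocks

Total weighted distance at each candidate:
  Red (11, 12): total = 2450
  Blue (8, 7): total = 1510
  Green (8, 15): total = 2990
  Amber (6, 12): total = 2520
  Violet (12, 8): total = 1820
Minimum is at Blue with total 1510 blocks.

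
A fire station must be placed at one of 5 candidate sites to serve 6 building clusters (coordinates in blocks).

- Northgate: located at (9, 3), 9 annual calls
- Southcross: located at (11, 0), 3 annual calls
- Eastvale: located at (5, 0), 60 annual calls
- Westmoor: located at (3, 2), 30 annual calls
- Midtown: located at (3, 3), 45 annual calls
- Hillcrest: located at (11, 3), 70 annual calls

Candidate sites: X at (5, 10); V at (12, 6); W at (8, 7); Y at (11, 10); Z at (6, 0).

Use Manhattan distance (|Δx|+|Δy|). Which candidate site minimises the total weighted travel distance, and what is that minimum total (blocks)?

Total weighted distance at each candidate:
  X (5, 10): total = 2362
  V (12, 6): total = 2065
  W (8, 7): total = 1870
  Y (11, 10): total = 2716
  Z (6, 0): total = 1109
Minimum is at Z with total 1109 blocks.

Z, total 1109 blocks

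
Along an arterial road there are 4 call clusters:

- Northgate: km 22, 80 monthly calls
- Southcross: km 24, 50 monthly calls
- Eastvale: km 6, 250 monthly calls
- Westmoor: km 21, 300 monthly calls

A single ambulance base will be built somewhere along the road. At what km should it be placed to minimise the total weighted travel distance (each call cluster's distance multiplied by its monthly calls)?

For a sum of weighted absolute distances on a line, the optimum is the weighted median (not the mean). Total weight W = 680; half-weight = 340.
Sort by position and accumulate weight:
  km 6 (Eastvale, w=250) → cum 250
  km 21 (Westmoor, w=300) → cum 550  ≥ 340 → median here
  km 22 (Northgate, w=80) → cum 630
  km 24 (Southcross, w=50) → cum 680
Optimal location: km 21.

x = 21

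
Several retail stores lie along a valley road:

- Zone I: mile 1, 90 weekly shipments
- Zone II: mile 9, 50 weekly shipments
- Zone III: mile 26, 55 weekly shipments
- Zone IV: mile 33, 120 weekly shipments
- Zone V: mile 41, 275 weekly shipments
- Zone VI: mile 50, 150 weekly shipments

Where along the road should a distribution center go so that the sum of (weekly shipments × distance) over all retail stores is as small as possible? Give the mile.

x = 41

For a sum of weighted absolute distances on a line, the optimum is the weighted median (not the mean). Total weight W = 740; half-weight = 370.
Sort by position and accumulate weight:
  mile 1 (Zone I, w=90) → cum 90
  mile 9 (Zone II, w=50) → cum 140
  mile 26 (Zone III, w=55) → cum 195
  mile 33 (Zone IV, w=120) → cum 315
  mile 41 (Zone V, w=275) → cum 590  ≥ 370 → median here
  mile 50 (Zone VI, w=150) → cum 740
Optimal location: mile 41.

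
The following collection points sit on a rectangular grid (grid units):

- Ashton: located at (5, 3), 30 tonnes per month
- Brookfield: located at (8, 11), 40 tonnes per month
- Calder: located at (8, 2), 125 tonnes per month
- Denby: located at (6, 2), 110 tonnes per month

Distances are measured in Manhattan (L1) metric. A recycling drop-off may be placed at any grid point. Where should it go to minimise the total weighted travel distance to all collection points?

(8, 2)

Manhattan distance separates: Σwᵢ(|x−xᵢ|+|y−yᵢ|) = Σwᵢ|x−xᵢ| + Σwᵢ|y−yᵢ|, so x and y are optimised independently as 1-D weighted medians.
Total weight W = 305; half = 152.5.
x-coordinate, sorted with cumulative weight:
  x=5 (Ashton, w=30) cum 30
  x=6 (Denby, w=110) cum 140
  x=8 (Brookfield, w=40) cum 180  ← median
  x=8 (Calder, w=125) cum 305
⇒ x* = 8
y-coordinate, sorted with cumulative weight:
  y=2 (Calder, w=125) cum 125
  y=2 (Denby, w=110) cum 235  ← median
  y=3 (Ashton, w=30) cum 265
  y=11 (Brookfield, w=40) cum 305
⇒ y* = 2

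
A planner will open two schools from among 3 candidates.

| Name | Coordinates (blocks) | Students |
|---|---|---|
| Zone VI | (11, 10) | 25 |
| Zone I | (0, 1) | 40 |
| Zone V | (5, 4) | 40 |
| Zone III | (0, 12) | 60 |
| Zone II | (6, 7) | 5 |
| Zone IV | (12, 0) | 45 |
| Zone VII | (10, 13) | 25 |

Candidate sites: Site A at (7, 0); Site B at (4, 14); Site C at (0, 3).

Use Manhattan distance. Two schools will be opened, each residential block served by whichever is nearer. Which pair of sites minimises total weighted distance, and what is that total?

Evaluate every pair (each demand assigned to the nearer of the two):
  {Site A, Site B}: total = 1635
  {Site B, Site C}: total = 1850
  {Site A, Site C}: total = 1875
Best pair: {Site A, Site B} with total 1635.

{Site A, Site B}, total 1635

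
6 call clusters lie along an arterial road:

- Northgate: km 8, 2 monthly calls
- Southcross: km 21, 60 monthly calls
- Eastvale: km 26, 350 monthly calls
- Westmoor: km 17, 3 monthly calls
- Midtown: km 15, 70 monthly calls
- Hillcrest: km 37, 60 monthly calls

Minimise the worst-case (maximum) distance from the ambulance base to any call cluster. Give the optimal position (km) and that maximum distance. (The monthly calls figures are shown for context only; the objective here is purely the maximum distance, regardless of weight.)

The 1-center on a line is the midpoint of the two extreme points: leftmost at 8, rightmost at 37.
Optimal location = (8 + 37)/2 = 22.5; maximum distance = (37 − 8)/2 = 14.5.

location 22.5, max distance 14.5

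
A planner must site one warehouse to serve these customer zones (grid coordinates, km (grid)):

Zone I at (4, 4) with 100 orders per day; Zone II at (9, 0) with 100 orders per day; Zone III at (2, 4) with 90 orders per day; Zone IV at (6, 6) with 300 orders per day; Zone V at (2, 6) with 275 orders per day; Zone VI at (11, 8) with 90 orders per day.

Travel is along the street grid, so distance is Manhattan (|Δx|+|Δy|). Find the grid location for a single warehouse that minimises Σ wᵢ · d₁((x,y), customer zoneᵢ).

(6, 6)

Manhattan distance separates: Σwᵢ(|x−xᵢ|+|y−yᵢ|) = Σwᵢ|x−xᵢ| + Σwᵢ|y−yᵢ|, so x and y are optimised independently as 1-D weighted medians.
Total weight W = 955; half = 477.5.
x-coordinate, sorted with cumulative weight:
  x=2 (Zone III, w=90) cum 90
  x=2 (Zone V, w=275) cum 365
  x=4 (Zone I, w=100) cum 465
  x=6 (Zone IV, w=300) cum 765  ← median
  x=9 (Zone II, w=100) cum 865
  x=11 (Zone VI, w=90) cum 955
⇒ x* = 6
y-coordinate, sorted with cumulative weight:
  y=0 (Zone II, w=100) cum 100
  y=4 (Zone I, w=100) cum 200
  y=4 (Zone III, w=90) cum 290
  y=6 (Zone IV, w=300) cum 590  ← median
  y=6 (Zone V, w=275) cum 865
  y=8 (Zone VI, w=90) cum 955
⇒ y* = 6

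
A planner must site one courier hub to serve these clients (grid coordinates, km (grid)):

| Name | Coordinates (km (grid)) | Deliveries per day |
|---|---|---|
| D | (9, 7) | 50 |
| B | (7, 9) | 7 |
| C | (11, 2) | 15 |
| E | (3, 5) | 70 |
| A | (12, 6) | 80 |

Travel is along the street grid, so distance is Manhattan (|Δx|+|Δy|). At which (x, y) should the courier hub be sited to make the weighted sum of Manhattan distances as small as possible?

(9, 6)

Manhattan distance separates: Σwᵢ(|x−xᵢ|+|y−yᵢ|) = Σwᵢ|x−xᵢ| + Σwᵢ|y−yᵢ|, so x and y are optimised independently as 1-D weighted medians.
Total weight W = 222; half = 111.
x-coordinate, sorted with cumulative weight:
  x=3 (E, w=70) cum 70
  x=7 (B, w=7) cum 77
  x=9 (D, w=50) cum 127  ← median
  x=11 (C, w=15) cum 142
  x=12 (A, w=80) cum 222
⇒ x* = 9
y-coordinate, sorted with cumulative weight:
  y=2 (C, w=15) cum 15
  y=5 (E, w=70) cum 85
  y=6 (A, w=80) cum 165  ← median
  y=7 (D, w=50) cum 215
  y=9 (B, w=7) cum 222
⇒ y* = 6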